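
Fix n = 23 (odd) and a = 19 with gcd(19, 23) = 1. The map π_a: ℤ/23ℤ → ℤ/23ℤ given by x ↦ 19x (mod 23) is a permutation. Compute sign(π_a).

-1

Trace 19: π^k(19) = [19, 16, 5, 3, 11, 2, 15] for k=0..6.
Cycle type of π: 22 + 1; total 2 cycles.
n − c = 23 − 2 = 21; sign = (−1)^21 = -1.
The Jacobi symbol (19|23) = -1 (Zolotarev) agrees.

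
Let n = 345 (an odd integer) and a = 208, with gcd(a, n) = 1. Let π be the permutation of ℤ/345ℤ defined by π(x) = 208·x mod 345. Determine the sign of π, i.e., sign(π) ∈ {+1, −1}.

Start at x=277: 277 → 1 → 208 → 139 → 277 (one orbit).
Cycle lengths of π_208 on ℤ/345ℤ: [4, 4, 4, 4, 4, 4, 4, 4, 4, 4, 4, 4, 4, 4, 4, 4, 4, 4, 4, 4, 4, 4, 4, 4, 4, 4, 4, 4, 4, 4, 4, 4, 4, 4, 4, 4, 4, 4, 4, 4, 4, 4, 4, 4, 4, 4, 4, 4, 4, 4, 4, 4, 4, 4, 4, 4, 4, 4, 4, 4, 4, 4, 4, 4, 4, 4, 4, 4, 4, 1, 1, 1, 1, 1, 1, 1, 1, 1, 1, 1, 1, 1, 1, 1, 1, 1, 1, 1, 1, 1, 1, 1, 1, 1, 1, 1, 1, 1, 1, 1, 1, 1, 1, 1, 1, 1, 1, 1, 1, 1, 1, 1, 1, 1, 1, 1, 1, 1, 1, 1, 1, 1, 1, 1, 1, 1, 1, 1, 1, 1, 1, 1, 1, 1, 1, 1, 1, 1]; 138 cycles in total.
sign(π) = (−1)^{n − #cycles} = (−1)^{345−138} = (−1)^207 = -1.
Zolotarev: (208|345) = -1, matching the cycle-count sign.

-1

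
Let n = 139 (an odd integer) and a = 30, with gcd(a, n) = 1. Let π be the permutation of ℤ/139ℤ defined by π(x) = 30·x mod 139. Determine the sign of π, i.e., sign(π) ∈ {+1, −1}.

Orbit of 129 under x↦30x: [129, 117, 35, 77, 86, 78, 116]… (length divides ord_139(30)).
π_30 has 3 disjoint cycles with lengths [69, 69, 1] on {0,…,138}.
3 cycles on 139: each ℓ→(−1)^(ℓ−1), product (−1)^136 = +1.
The Jacobi symbol (30|139) = +1 (Zolotarev) agrees.

+1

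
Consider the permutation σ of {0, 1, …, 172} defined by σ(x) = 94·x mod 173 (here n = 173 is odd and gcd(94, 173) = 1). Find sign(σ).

Trace 47: π^k(47) = [47, 93, 92, 171, 158, 147, 151] for k=0..6.
2 cycles of lengths [172, 1].
sign(π) = (−1)^{n − #cycles} = (−1)^{173−2} = (−1)^171 = -1.
The Jacobi symbol (94|173) = -1 (Zolotarev) agrees.

-1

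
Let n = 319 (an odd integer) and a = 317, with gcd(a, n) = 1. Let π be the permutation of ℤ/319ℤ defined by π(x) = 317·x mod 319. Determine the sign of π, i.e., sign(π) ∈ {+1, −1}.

-1

Start at x=287: 287 → 64 → 191 → 256 → 126 → 67 → 185 → … (one orbit).
The orbit structure of x ↦ 317x mod 319: 6 orbits of sizes [140, 140, 28, 5, 5, 1].
n − c = 319 − 6 = 313; sign = (−1)^313 = -1.
Via Zolotarev, sign(π_{317}) = (317|319) = -1.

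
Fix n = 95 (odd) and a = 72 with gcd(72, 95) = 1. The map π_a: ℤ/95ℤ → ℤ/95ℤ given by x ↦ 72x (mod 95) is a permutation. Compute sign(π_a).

Start at x=9: 9 → 78 → 11 → 32 → 24 → 18 → 61 → … (one orbit).
The orbit structure of x ↦ 72x mod 95: 5 orbits of sizes [36, 36, 18, 4, 1].
Σ(ℓ_i−1) = 95−5 = 90; sign = (−1)^90 = +1.

+1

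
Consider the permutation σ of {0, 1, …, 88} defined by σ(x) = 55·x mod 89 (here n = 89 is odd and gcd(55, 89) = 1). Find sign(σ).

+1

Orbit of 55 under x↦55x: [55, 88, 34, 1]… (length divides ord_89(55)).
23 cycles of lengths [4, 4, 4, 4, 4, 4, 4, 4, 4, 4, 4, 4, 4, 4, 4, 4, 4, 4, 4, 4, 4, 4, 1].
23 cycles on 89: each ℓ→(−1)^(ℓ−1), product (−1)^66 = +1.
Via Zolotarev, sign(π_{55}) = (55|89) = +1.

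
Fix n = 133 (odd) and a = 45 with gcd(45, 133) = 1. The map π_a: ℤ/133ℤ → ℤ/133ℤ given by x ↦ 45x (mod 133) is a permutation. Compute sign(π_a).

-1

Start at x=30: 30 → 20 → 102 → 68 → 1 → 45 → 30 (one orbit).
Decompose π into cycles: lengths [6, 6, 6, 6, 6, 6, 6, 6, 6, 6, 6, 6, 6, 6, 6, 6, 6, 6, 6, 3, 3, 3, 3, 3, 3, 1] (26 cycles, including the fixed point 0).
sign(π) = (−1)^{n − #cycles} = (−1)^{133−26} = (−1)^107 = -1.
The Jacobi symbol (45|133) = -1 (Zolotarev) agrees.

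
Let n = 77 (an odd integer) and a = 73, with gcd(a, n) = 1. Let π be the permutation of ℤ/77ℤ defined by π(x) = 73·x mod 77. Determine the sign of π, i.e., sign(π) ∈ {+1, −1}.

+1

Start at x=58: 58 → 76 → 4 → 61 → 64 → 52 → 23 → … (one orbit).
5 cycles of lengths [30, 30, 10, 6, 1].
sign(π) = (−1)^{n − #cycles} = (−1)^{77−5} = (−1)^72 = +1.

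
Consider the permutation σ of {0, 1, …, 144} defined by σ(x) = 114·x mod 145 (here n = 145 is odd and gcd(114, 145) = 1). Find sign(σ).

Trace 96: π^k(96) = [96, 69, 36, 44, 86, 89, 141] for k=0..6.
The orbit structure of x ↦ 114x mod 145: 8 orbits of sizes [28, 28, 28, 28, 28, 2, 2, 1].
8 cycles on 145: each ℓ→(−1)^(ℓ−1), product (−1)^137 = -1.
Check: (114/145) = -1 by Zolotarev.

-1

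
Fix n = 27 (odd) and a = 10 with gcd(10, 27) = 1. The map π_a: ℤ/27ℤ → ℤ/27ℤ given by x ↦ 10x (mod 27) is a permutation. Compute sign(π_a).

+1

Trace 19: π^k(19) = [19, 1, 10] for k=0..2.
Decompose π into cycles: lengths [3, 3, 3, 3, 3, 3, 1, 1, 1, 1, 1, 1, 1, 1, 1] (15 cycles, including the fixed point 0).
Σ(ℓ_i−1) = 27−15 = 12; sign = (−1)^12 = +1.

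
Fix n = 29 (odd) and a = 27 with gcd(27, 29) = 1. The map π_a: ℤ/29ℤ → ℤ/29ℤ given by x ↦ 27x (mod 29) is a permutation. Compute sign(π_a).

-1

Trace 24: π^k(24) = [24, 10, 9, 11, 7, 15, 28] for k=0..6.
Cycle type of π: 28 + 1; total 2 cycles.
sign(π) = (−1)^{n − #cycles} = (−1)^{29−2} = (−1)^27 = -1.
Zolotarev: (27|29) = -1, matching the cycle-count sign.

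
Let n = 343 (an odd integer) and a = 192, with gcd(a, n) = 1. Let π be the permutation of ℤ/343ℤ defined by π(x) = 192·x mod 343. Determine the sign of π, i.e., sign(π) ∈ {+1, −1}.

Orbit of 300 under x↦192x: [300, 319, 194, 204, 66, 324, 125]… (length divides ord_343(192)).
Cycle type of π: 294 + 42 + 6 + 1; total 4 cycles.
Σ(ℓ_i−1) = 343−4 = 339; sign = (−1)^339 = -1.
Zolotarev: (192|343) = -1, matching the cycle-count sign.

-1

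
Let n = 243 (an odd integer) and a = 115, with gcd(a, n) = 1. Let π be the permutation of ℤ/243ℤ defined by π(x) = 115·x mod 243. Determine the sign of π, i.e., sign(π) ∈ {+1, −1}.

+1

Start at x=64: 64 → 70 → 31 → 163 → 34 → 22 → 100 → … (one orbit).
Cycle lengths of π_115 on ℤ/243ℤ: [81, 81, 27, 27, 9, 9, 3, 3, 1, 1, 1]; 11 cycles in total.
243 − 11 = 232 transpositions; sign(π) = (−1)^232 = +1.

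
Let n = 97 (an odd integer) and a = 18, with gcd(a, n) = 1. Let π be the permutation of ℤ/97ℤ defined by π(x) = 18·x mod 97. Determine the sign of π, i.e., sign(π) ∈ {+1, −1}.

Trace 1: π^k(1) = [1, 18, 33, 12, 22, 8, 47] for k=0..6.
Cycle type of π: 16×6 + 1; total 7 cycles.
7 cycles on 97: each ℓ→(−1)^(ℓ−1), product (−1)^90 = +1.

+1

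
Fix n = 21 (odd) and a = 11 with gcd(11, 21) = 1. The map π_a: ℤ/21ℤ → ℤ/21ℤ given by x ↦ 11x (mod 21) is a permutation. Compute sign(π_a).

-1

Start at x=16: 16 → 8 → 4 → 2 → 1 → 11 → 16 (one orbit).
6 cycles of lengths [6, 6, 3, 3, 2, 1].
Σ(ℓ_i−1) = 21−6 = 15; sign = (−1)^15 = -1.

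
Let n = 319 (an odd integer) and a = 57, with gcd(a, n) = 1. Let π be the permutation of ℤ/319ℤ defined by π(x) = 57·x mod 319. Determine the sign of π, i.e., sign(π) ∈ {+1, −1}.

-1

Orbit of 173 under x↦57x: [173, 291, 318, 262, 260, 146, 28]… (length divides ord_319(57)).
Cycle lengths of π_57 on ℤ/319ℤ: [10, 10, 10, 10, 10, 10, 10, 10, 10, 10, 10, 10, 10, 10, 10, 10, 10, 10, 10, 10, 10, 10, 10, 10, 10, 10, 10, 10, 10, 2, 2, 2, 2, 2, 2, 2, 2, 2, 2, 2, 2, 2, 2, 1]; 44 cycles in total.
Σ(ℓ_i−1) = 319−44 = 275; sign = (−1)^275 = -1.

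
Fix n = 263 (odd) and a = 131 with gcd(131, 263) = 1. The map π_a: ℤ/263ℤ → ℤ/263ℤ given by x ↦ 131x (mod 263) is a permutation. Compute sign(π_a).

-1

Orbit of 95 under x↦131x: [95, 84, 221, 21, 121, 71, 96]… (length divides ord_263(131)).
Cycle type of π: 262 + 1; total 2 cycles.
With 2 cycles on 263 points, sign = (−1)^{263−2} = -1.
Check: (131/263) = -1 by Zolotarev.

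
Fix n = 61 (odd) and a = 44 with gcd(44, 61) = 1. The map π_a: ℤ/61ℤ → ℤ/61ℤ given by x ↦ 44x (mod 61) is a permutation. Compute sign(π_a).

-1

Trace 15: π^k(15) = [15, 50, 4, 54, 58, 51, 48] for k=0..6.
The orbit structure of x ↦ 44x mod 61: 2 orbits of sizes [60, 1].
2 cycles on 61: each ℓ→(−1)^(ℓ−1), product (−1)^59 = -1.
(44|61)_J = -1 (Zolotarev's lemma cross-check).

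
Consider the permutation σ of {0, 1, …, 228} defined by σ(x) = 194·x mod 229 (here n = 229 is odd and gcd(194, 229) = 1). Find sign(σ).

Start at x=21: 21 → 181 → 77 → 53 → 206 → 118 → 221 → … (one orbit).
Cycle type of π: 228 + 1; total 2 cycles.
229 − 2 = 227 transpositions; sign(π) = (−1)^227 = -1.
The Jacobi symbol (194|229) = -1 (Zolotarev) agrees.

-1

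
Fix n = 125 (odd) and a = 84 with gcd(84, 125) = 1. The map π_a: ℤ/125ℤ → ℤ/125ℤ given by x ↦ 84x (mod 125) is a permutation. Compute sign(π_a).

+1

Start at x=11: 11 → 49 → 116 → 119 → 121 → 39 → 26 → … (one orbit).
The orbit structure of x ↦ 84x mod 125: 7 orbits of sizes [50, 50, 10, 10, 2, 2, 1].
7 cycles on 125: each ℓ→(−1)^(ℓ−1), product (−1)^118 = +1.
Check: (84/125) = +1 by Zolotarev.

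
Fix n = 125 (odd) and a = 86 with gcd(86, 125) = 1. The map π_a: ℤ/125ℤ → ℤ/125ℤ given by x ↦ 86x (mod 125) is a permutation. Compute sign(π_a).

Trace 11: π^k(11) = [11, 71, 106, 116, 101, 61, 121] for k=0..6.
Cycle type of π: 25×4 + 5×4 + 1×5; total 13 cycles.
n − c = 125 − 13 = 112; sign = (−1)^112 = +1.
Zolotarev: (86|125) = +1, matching the cycle-count sign.

+1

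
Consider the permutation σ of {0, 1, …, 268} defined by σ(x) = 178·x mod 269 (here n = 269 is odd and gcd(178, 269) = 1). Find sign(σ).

Orbit of 150 under x↦178x: [150, 69, 177, 33, 225, 238, 131]… (length divides ord_269(178)).
Cycle type of π: 268 + 1; total 2 cycles.
269 − 2 = 267 transpositions; sign(π) = (−1)^267 = -1.
Via Zolotarev, sign(π_{178}) = (178|269) = -1.

-1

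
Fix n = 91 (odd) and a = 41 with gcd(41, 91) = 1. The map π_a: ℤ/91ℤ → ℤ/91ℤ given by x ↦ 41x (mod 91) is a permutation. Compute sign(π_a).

+1

Start at x=36: 36 → 20 → 1 → 41 → 43 → 34 → 29 → … (one orbit).
The orbit structure of x ↦ 41x mod 91: 11 orbits of sizes [12, 12, 12, 12, 12, 12, 12, 2, 2, 2, 1].
Σ(ℓ_i−1) = 91−11 = 80; sign = (−1)^80 = +1.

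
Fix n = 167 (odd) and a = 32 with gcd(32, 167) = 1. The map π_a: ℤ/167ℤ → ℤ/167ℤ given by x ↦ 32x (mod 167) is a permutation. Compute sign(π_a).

+1

Orbit of 122 under x↦32x: [122, 63, 12, 50, 97, 98, 130]… (length divides ord_167(32)).
Cycle type of π: 83×2 + 1; total 3 cycles.
3 cycles on 167: each ℓ→(−1)^(ℓ−1), product (−1)^164 = +1.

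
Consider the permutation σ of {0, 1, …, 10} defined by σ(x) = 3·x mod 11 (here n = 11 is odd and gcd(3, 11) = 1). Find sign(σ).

Orbit of 4 under x↦3x: [4, 1, 3, 9, 5]… (length divides ord_11(3)).
Cycle type of π: 5×2 + 1; total 3 cycles.
With 3 cycles on 11 points, sign = (−1)^{11−3} = +1.

+1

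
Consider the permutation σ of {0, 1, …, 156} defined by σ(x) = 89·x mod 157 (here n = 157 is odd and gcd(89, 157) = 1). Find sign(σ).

+1

Trace 11: π^k(11) = [11, 37, 153, 115, 30, 1, 89] for k=0..6.
The orbit structure of x ↦ 89x mod 157: 5 orbits of sizes [39, 39, 39, 39, 1].
With 5 cycles on 157 points, sign = (−1)^{157−5} = +1.
Via Zolotarev, sign(π_{89}) = (89|157) = +1.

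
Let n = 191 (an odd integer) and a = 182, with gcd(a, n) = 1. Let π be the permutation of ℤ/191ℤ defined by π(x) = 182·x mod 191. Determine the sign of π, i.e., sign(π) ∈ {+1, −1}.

-1

Orbit of 70 under x↦182x: [70, 134, 131, 158, 106, 1, 182]… (length divides ord_191(182)).
Cycle lengths of π_182 on ℤ/191ℤ: [190, 1]; 2 cycles in total.
n − c = 191 − 2 = 189; sign = (−1)^189 = -1.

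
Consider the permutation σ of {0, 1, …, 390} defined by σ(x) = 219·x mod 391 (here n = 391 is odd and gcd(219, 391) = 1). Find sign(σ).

+1

Trace 325: π^k(325) = [325, 13, 110, 239, 338, 123, 349] for k=0..6.
Cycle type of π: 88×4 + 11×2 + 8×2 + 1; total 9 cycles.
Σ(ℓ_i−1) = 391−9 = 382; sign = (−1)^382 = +1.
Check: (219/391) = +1 by Zolotarev.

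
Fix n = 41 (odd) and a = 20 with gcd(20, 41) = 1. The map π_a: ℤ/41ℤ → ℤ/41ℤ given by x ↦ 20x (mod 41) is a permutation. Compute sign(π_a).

+1

Orbit of 20 under x↦20x: [20, 31, 5, 18, 32, 25, 8]… (length divides ord_41(20)).
π_20 has 3 disjoint cycles with lengths [20, 20, 1] on {0,…,40}.
With 3 cycles on 41 points, sign = (−1)^{41−3} = +1.
Zolotarev: (20|41) = +1, matching the cycle-count sign.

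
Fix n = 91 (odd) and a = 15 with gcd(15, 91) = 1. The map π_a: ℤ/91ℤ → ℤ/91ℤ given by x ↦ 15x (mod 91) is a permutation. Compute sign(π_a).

-1

Start at x=8: 8 → 29 → 71 → 64 → 50 → 22 → 57 → … (one orbit).
Cycle type of π: 12×7 + 1×7; total 14 cycles.
n − c = 91 − 14 = 77; sign = (−1)^77 = -1.
Via Zolotarev, sign(π_{15}) = (15|91) = -1.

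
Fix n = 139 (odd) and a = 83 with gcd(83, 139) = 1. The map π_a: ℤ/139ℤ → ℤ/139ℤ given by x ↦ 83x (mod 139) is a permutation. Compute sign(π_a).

+1

Orbit of 99 under x↦83x: [99, 16, 77, 136, 29, 44, 38]… (length divides ord_139(83)).
Cycle lengths of π_83 on ℤ/139ℤ: [69, 69, 1]; 3 cycles in total.
n − c = 139 − 3 = 136; sign = (−1)^136 = +1.
The Jacobi symbol (83|139) = +1 (Zolotarev) agrees.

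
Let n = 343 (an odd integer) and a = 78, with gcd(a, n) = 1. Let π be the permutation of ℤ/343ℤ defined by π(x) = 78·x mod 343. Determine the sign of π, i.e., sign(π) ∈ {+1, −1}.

Trace 337: π^k(337) = [337, 218, 197, 274, 106, 36, 64] for k=0..6.
Decompose π into cycles: lengths [49, 49, 49, 49, 49, 49, 7, 7, 7, 7, 7, 7, 1, 1, 1, 1, 1, 1, 1] (19 cycles, including the fixed point 0).
Σ(ℓ_i−1) = 343−19 = 324; sign = (−1)^324 = +1.
Zolotarev: (78|343) = +1, matching the cycle-count sign.

+1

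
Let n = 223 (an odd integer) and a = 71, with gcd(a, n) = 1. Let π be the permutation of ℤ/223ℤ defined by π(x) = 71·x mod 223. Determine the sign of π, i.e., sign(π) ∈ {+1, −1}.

-1

Orbit of 27 under x↦71x: [27, 133, 77, 115, 137, 138, 209]… (length divides ord_223(71)).
Decompose π into cycles: lengths [222, 1] (2 cycles, including the fixed point 0).
With 2 cycles on 223 points, sign = (−1)^{223−2} = -1.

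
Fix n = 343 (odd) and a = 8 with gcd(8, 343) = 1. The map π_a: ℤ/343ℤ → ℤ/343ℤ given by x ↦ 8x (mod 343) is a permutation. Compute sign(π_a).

Trace 232: π^k(232) = [232, 141, 99, 106, 162, 267, 78] for k=0..6.
The orbit structure of x ↦ 8x mod 343: 19 orbits of sizes [49, 49, 49, 49, 49, 49, 7, 7, 7, 7, 7, 7, 1, 1, 1, 1, 1, 1, 1].
With 19 cycles on 343 points, sign = (−1)^{343−19} = +1.
The Jacobi symbol (8|343) = +1 (Zolotarev) agrees.

+1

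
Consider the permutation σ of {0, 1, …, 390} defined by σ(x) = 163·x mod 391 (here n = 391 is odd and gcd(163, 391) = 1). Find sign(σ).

-1

Trace 338: π^k(338) = [338, 354, 225, 312, 26, 328, 288] for k=0..6.
6 cycles of lengths [176, 176, 16, 11, 11, 1].
With 6 cycles on 391 points, sign = (−1)^{391−6} = -1.
Zolotarev: (163|391) = -1, matching the cycle-count sign.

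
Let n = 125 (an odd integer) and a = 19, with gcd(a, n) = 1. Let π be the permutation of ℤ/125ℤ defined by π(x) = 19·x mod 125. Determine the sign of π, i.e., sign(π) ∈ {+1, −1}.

+1

Orbit of 79 under x↦19x: [79, 1, 19, 111, 109, 71, 99]… (length divides ord_125(19)).
Cycle type of π: 50×2 + 10×2 + 2×2 + 1; total 7 cycles.
125 − 7 = 118 transpositions; sign(π) = (−1)^118 = +1.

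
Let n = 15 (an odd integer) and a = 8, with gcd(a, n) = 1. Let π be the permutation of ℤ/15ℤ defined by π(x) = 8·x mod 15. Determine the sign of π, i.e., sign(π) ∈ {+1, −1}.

Start at x=1: 1 → 8 → 4 → 2 → 1 (one orbit).
The orbit structure of x ↦ 8x mod 15: 5 orbits of sizes [4, 4, 4, 2, 1].
sign(π) = (−1)^{n − #cycles} = (−1)^{15−5} = (−1)^10 = +1.

+1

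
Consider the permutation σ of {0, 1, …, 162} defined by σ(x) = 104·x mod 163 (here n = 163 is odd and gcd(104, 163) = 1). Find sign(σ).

Orbit of 1 under x↦104x: [1, 104, 58]… (length divides ord_163(104)).
Cycle type of π: 3×54 + 1; total 55 cycles.
163 − 55 = 108 transpositions; sign(π) = (−1)^108 = +1.
Zolotarev: (104|163) = +1, matching the cycle-count sign.

+1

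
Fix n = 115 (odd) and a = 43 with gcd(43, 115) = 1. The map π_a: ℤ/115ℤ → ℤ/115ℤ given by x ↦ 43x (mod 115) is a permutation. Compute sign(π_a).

Start at x=26: 26 → 83 → 4 → 57 → 36 → 53 → 94 → … (one orbit).
π_43 has 5 disjoint cycles with lengths [44, 44, 22, 4, 1] on {0,…,114}.
115 − 5 = 110 transpositions; sign(π) = (−1)^110 = +1.

+1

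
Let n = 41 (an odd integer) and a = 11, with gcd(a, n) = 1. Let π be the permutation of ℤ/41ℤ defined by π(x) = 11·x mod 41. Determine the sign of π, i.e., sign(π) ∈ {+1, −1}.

Start at x=34: 34 → 5 → 14 → 31 → 13 → 20 → 15 → … (one orbit).
Cycle type of π: 40 + 1; total 2 cycles.
sign(π) = (−1)^{n − #cycles} = (−1)^{41−2} = (−1)^39 = -1.

-1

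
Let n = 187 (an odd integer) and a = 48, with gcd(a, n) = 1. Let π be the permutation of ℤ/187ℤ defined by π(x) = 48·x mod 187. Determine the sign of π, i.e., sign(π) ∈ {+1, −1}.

Trace 113: π^k(113) = [113, 1, 48, 60, 75, 47, 12] for k=0..6.
Cycle lengths of π_48 on ℤ/187ℤ: [80, 80, 16, 5, 5, 1]; 6 cycles in total.
187 − 6 = 181 transpositions; sign(π) = (−1)^181 = -1.
Via Zolotarev, sign(π_{48}) = (48|187) = -1.

-1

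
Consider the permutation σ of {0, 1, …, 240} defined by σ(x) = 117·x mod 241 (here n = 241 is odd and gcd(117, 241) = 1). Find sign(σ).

-1

Trace 106: π^k(106) = [106, 111, 214, 215, 91, 43, 211] for k=0..6.
Cycle lengths of π_117 on ℤ/241ℤ: [80, 80, 80, 1]; 4 cycles in total.
sign(π) = (−1)^{n − #cycles} = (−1)^{241−4} = (−1)^237 = -1.
Check: (117/241) = -1 by Zolotarev.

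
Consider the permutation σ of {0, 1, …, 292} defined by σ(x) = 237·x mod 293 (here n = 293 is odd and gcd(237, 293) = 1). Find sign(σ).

Trace 161: π^k(161) = [161, 67, 57, 31, 22, 233, 137] for k=0..6.
Cycle type of π: 146×2 + 1; total 3 cycles.
n − c = 293 − 3 = 290; sign = (−1)^290 = +1.
Zolotarev: (237|293) = +1, matching the cycle-count sign.

+1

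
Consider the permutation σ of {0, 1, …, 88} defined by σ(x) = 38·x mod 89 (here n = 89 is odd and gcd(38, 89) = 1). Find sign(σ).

Start at x=81: 81 → 52 → 18 → 61 → 4 → 63 → 80 → … (one orbit).
The orbit structure of x ↦ 38x mod 89: 2 orbits of sizes [88, 1].
2 cycles on 89: each ℓ→(−1)^(ℓ−1), product (−1)^87 = -1.

-1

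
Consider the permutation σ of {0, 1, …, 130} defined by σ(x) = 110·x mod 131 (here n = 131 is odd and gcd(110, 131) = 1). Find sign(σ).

Trace 102: π^k(102) = [102, 85, 49, 19, 125, 126, 105] for k=0..6.
Cycle lengths of π_110 on ℤ/131ℤ: [130, 1]; 2 cycles in total.
sign(π) = (−1)^{n − #cycles} = (−1)^{131−2} = (−1)^129 = -1.

-1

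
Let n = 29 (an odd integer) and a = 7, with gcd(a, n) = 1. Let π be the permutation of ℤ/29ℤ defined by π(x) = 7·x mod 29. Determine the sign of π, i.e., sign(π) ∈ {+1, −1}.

+1

Trace 25: π^k(25) = [25, 1, 7, 20, 24, 23, 16] for k=0..6.
5 cycles of lengths [7, 7, 7, 7, 1].
Σ(ℓ_i−1) = 29−5 = 24; sign = (−1)^24 = +1.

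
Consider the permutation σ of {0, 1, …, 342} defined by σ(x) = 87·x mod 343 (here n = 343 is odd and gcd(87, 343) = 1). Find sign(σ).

Start at x=94: 94 → 289 → 104 → 130 → 334 → 246 → 136 → … (one orbit).
The orbit structure of x ↦ 87x mod 343: 4 orbits of sizes [294, 42, 6, 1].
4 cycles on 343: each ℓ→(−1)^(ℓ−1), product (−1)^339 = -1.
Via Zolotarev, sign(π_{87}) = (87|343) = -1.

-1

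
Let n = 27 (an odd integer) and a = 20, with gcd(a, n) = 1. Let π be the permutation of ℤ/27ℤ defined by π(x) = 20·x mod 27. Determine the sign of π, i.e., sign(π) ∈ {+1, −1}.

-1

Trace 14: π^k(14) = [14, 10, 11, 4, 26, 7, 5] for k=0..6.
π_20 has 4 disjoint cycles with lengths [18, 6, 2, 1] on {0,…,26}.
sign(π) = (−1)^{n − #cycles} = (−1)^{27−4} = (−1)^23 = -1.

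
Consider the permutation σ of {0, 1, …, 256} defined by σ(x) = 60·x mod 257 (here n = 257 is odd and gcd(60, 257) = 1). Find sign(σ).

+1

Start at x=4: 4 → 240 → 8 → 223 → 16 → 189 → 32 → … (one orbit).
Cycle type of π: 32×8 + 1; total 9 cycles.
n − c = 257 − 9 = 248; sign = (−1)^248 = +1.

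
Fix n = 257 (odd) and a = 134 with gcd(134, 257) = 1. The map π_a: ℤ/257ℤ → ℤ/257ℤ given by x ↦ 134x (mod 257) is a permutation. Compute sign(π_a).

+1

Start at x=23: 23 → 255 → 246 → 68 → 117 → 1 → 134 → … (one orbit).
Cycle type of π: 64×4 + 1; total 5 cycles.
n − c = 257 − 5 = 252; sign = (−1)^252 = +1.
(134|257)_J = +1 (Zolotarev's lemma cross-check).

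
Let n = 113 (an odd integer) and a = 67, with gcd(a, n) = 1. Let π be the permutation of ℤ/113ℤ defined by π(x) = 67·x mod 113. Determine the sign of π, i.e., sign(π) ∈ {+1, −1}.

Orbit of 61 under x↦67x: [61, 19, 30, 89, 87, 66, 15]… (length divides ord_113(67)).
The orbit structure of x ↦ 67x mod 113: 2 orbits of sizes [112, 1].
sign(π) = (−1)^{n − #cycles} = (−1)^{113−2} = (−1)^111 = -1.
Via Zolotarev, sign(π_{67}) = (67|113) = -1.

-1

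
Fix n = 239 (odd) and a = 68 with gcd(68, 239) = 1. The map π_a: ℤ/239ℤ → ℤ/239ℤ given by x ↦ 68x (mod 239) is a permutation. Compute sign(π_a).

Orbit of 165 under x↦68x: [165, 226, 72, 116, 1, 68, 83]… (length divides ord_239(68)).
The orbit structure of x ↦ 68x mod 239: 3 orbits of sizes [119, 119, 1].
sign(π) = (−1)^{n − #cycles} = (−1)^{239−3} = (−1)^236 = +1.

+1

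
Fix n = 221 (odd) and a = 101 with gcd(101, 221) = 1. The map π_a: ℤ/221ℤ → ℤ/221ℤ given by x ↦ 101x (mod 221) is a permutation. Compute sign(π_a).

Trace 101: π^k(101) = [101, 35, 220, 120, 186, 1] for k=0..5.
π_101 has 43 disjoint cycles with lengths [6, 6, 6, 6, 6, 6, 6, 6, 6, 6, 6, 6, 6, 6, 6, 6, 6, 6, 6, 6, 6, 6, 6, 6, 6, 6, 6, 6, 6, 6, 6, 6, 6, 6, 2, 2, 2, 2, 2, 2, 2, 2, 1] on {0,…,220}.
43 cycles on 221: each ℓ→(−1)^(ℓ−1), product (−1)^178 = +1.

+1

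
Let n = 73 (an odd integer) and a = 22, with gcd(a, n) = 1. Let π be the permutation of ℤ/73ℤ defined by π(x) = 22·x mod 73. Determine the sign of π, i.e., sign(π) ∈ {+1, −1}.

-1

Orbit of 1 under x↦22x: [1, 22, 46, 63, 72, 51, 27]… (length divides ord_73(22)).
Cycle lengths of π_22 on ℤ/73ℤ: [8, 8, 8, 8, 8, 8, 8, 8, 8, 1]; 10 cycles in total.
With 10 cycles on 73 points, sign = (−1)^{73−10} = -1.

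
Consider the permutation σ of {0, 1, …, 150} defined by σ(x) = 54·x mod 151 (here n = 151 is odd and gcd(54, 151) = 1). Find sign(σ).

Orbit of 57 under x↦54x: [57, 58, 112, 8, 130, 74, 70]… (length divides ord_151(54)).
2 cycles of lengths [150, 1].
2 cycles on 151: each ℓ→(−1)^(ℓ−1), product (−1)^149 = -1.

-1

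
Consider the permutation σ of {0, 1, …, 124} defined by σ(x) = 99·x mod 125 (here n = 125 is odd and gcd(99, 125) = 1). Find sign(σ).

+1

Orbit of 101 under x↦99x: [101, 124, 26, 74, 76, 24, 1]… (length divides ord_125(99)).
The orbit structure of x ↦ 99x mod 125: 23 orbits of sizes [10, 10, 10, 10, 10, 10, 10, 10, 10, 10, 2, 2, 2, 2, 2, 2, 2, 2, 2, 2, 2, 2, 1].
n − c = 125 − 23 = 102; sign = (−1)^102 = +1.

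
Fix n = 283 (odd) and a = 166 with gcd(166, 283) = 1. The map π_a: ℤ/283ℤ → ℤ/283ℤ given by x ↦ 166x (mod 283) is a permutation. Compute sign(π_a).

-1

Start at x=258: 258 → 95 → 205 → 70 → 17 → 275 → 87 → … (one orbit).
π_166 has 2 disjoint cycles with lengths [282, 1] on {0,…,282}.
sign(π) = (−1)^{n − #cycles} = (−1)^{283−2} = (−1)^281 = -1.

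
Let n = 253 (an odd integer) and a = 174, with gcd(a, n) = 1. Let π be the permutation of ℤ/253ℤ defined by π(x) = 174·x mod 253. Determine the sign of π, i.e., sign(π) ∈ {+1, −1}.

Trace 169: π^k(169) = [169, 58, 225, 188, 75, 147, 25] for k=0..6.
Cycle lengths of π_174 on ℤ/253ℤ: [55, 55, 55, 55, 11, 11, 5, 5, 1]; 9 cycles in total.
sign(π) = (−1)^{n − #cycles} = (−1)^{253−9} = (−1)^244 = +1.

+1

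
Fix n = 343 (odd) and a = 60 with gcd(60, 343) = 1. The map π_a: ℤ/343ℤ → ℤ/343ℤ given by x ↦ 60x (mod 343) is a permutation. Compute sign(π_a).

+1

Start at x=137: 137 → 331 → 309 → 18 → 51 → 316 → 95 → … (one orbit).
Decompose π into cycles: lengths [147, 147, 21, 21, 3, 3, 1] (7 cycles, including the fixed point 0).
Σ(ℓ_i−1) = 343−7 = 336; sign = (−1)^336 = +1.
Via Zolotarev, sign(π_{60}) = (60|343) = +1.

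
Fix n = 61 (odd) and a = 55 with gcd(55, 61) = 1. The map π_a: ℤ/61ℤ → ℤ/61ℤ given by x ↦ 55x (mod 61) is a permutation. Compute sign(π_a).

-1

Trace 2: π^k(2) = [2, 49, 11, 56, 30, 3, 43] for k=0..6.
Decompose π into cycles: lengths [60, 1] (2 cycles, including the fixed point 0).
61 − 2 = 59 transpositions; sign(π) = (−1)^59 = -1.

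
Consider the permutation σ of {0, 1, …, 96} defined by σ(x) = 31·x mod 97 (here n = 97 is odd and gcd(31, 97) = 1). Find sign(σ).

+1

Trace 27: π^k(27) = [27, 61, 48, 33, 53, 91, 8] for k=0..6.
Cycle type of π: 48×2 + 1; total 3 cycles.
97 − 3 = 94 transpositions; sign(π) = (−1)^94 = +1.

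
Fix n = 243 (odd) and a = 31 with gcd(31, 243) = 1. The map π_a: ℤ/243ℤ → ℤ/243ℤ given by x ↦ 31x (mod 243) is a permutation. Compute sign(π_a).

+1

Start at x=187: 187 → 208 → 130 → 142 → 28 → 139 → 178 → … (one orbit).
Decompose π into cycles: lengths [81, 81, 27, 27, 9, 9, 3, 3, 1, 1, 1] (11 cycles, including the fixed point 0).
Σ(ℓ_i−1) = 243−11 = 232; sign = (−1)^232 = +1.
Via Zolotarev, sign(π_{31}) = (31|243) = +1.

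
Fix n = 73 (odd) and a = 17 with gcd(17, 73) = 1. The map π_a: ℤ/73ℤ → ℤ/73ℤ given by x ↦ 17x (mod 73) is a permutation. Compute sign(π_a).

-1

Orbit of 72 under x↦17x: [72, 56, 3, 51, 64, 66, 27]… (length divides ord_73(17)).
The orbit structure of x ↦ 17x mod 73: 4 orbits of sizes [24, 24, 24, 1].
Σ(ℓ_i−1) = 73−4 = 69; sign = (−1)^69 = -1.
The Jacobi symbol (17|73) = -1 (Zolotarev) agrees.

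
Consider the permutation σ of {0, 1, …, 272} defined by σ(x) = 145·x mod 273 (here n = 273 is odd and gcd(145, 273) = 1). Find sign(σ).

Start at x=256: 256 → 265 → 205 → 241 → 1 → 145 → 4 → … (one orbit).
Cycle lengths of π_145 on ℤ/273ℤ: [12, 12, 12, 12, 12, 12, 12, 12, 12, 12, 12, 12, 12, 12, 12, 12, 12, 12, 12, 12, 12, 6, 6, 6, 1, 1, 1]; 27 cycles in total.
n − c = 273 − 27 = 246; sign = (−1)^246 = +1.

+1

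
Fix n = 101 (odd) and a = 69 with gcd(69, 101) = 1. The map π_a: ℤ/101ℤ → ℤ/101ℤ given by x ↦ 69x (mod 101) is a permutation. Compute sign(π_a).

-1

Start at x=36: 36 → 60 → 100 → 32 → 87 → 44 → 6 → … (one orbit).
The orbit structure of x ↦ 69x mod 101: 6 orbits of sizes [20, 20, 20, 20, 20, 1].
With 6 cycles on 101 points, sign = (−1)^{101−6} = -1.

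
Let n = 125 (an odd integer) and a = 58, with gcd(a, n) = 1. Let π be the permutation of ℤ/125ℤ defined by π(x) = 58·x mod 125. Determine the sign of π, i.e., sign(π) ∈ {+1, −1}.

-1

Start at x=18: 18 → 44 → 52 → 16 → 53 → 74 → 42 → … (one orbit).
π_58 has 4 disjoint cycles with lengths [100, 20, 4, 1] on {0,…,124}.
4 cycles on 125: each ℓ→(−1)^(ℓ−1), product (−1)^121 = -1.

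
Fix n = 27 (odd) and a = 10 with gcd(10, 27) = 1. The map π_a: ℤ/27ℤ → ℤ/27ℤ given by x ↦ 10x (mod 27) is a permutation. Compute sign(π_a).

+1

Orbit of 19 under x↦10x: [19, 1, 10]… (length divides ord_27(10)).
Decompose π into cycles: lengths [3, 3, 3, 3, 3, 3, 1, 1, 1, 1, 1, 1, 1, 1, 1] (15 cycles, including the fixed point 0).
27 − 15 = 12 transpositions; sign(π) = (−1)^12 = +1.
(10|27)_J = +1 (Zolotarev's lemma cross-check).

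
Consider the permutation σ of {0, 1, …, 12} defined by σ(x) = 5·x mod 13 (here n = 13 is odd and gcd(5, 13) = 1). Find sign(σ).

Orbit of 12 under x↦5x: [12, 8, 1, 5]… (length divides ord_13(5)).
π_5 has 4 disjoint cycles with lengths [4, 4, 4, 1] on {0,…,12}.
sign(π) = (−1)^{n − #cycles} = (−1)^{13−4} = (−1)^9 = -1.
The Jacobi symbol (5|13) = -1 (Zolotarev) agrees.

-1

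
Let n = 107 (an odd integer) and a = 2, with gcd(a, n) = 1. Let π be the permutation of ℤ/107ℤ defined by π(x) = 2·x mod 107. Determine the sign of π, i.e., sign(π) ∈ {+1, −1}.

Trace 52: π^k(52) = [52, 104, 101, 95, 83, 59, 11] for k=0..6.
2 cycles of lengths [106, 1].
107 − 2 = 105 transpositions; sign(π) = (−1)^105 = -1.

-1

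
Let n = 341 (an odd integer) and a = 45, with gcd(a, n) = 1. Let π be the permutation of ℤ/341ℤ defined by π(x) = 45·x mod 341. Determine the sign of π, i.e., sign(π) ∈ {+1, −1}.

+1

Orbit of 133 under x↦45x: [133, 188, 276, 144, 1, 45, 320]… (length divides ord_341(45)).
Decompose π into cycles: lengths [15, 15, 15, 15, 15, 15, 15, 15, 15, 15, 15, 15, 15, 15, 15, 15, 15, 15, 15, 15, 15, 15, 1, 1, 1, 1, 1, 1, 1, 1, 1, 1, 1] (33 cycles, including the fixed point 0).
33 cycles on 341: each ℓ→(−1)^(ℓ−1), product (−1)^308 = +1.
(45|341)_J = +1 (Zolotarev's lemma cross-check).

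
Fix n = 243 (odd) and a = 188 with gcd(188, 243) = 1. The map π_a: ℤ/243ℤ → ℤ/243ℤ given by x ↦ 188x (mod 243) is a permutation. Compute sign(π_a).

-1

Trace 136: π^k(136) = [136, 53, 1, 188, 109, 80, 217] for k=0..6.
Cycle type of π: 18×9 + 6×9 + 2×13 + 1; total 32 cycles.
243 − 32 = 211 transpositions; sign(π) = (−1)^211 = -1.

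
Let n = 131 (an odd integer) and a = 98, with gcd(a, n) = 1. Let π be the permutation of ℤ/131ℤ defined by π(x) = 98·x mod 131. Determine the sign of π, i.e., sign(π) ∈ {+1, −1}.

Trace 111: π^k(111) = [111, 5, 97, 74, 47, 21, 93] for k=0..6.
The orbit structure of x ↦ 98x mod 131: 2 orbits of sizes [130, 1].
sign(π) = (−1)^{n − #cycles} = (−1)^{131−2} = (−1)^129 = -1.
Check: (98/131) = -1 by Zolotarev.

-1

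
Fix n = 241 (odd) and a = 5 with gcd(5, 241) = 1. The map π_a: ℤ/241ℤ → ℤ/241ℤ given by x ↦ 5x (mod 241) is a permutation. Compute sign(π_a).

+1

Trace 40: π^k(40) = [40, 200, 36, 180, 177, 162, 87] for k=0..6.
7 cycles of lengths [40, 40, 40, 40, 40, 40, 1].
sign(π) = (−1)^{n − #cycles} = (−1)^{241−7} = (−1)^234 = +1.
Zolotarev: (5|241) = +1, matching the cycle-count sign.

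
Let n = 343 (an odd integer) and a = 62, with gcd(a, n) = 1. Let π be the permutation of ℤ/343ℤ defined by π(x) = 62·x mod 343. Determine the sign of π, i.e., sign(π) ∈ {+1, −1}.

-1

Trace 62: π^k(62) = [62, 71, 286, 239, 69, 162, 97] for k=0..6.
10 cycles of lengths [98, 98, 98, 14, 14, 14, 2, 2, 2, 1].
Σ(ℓ_i−1) = 343−10 = 333; sign = (−1)^333 = -1.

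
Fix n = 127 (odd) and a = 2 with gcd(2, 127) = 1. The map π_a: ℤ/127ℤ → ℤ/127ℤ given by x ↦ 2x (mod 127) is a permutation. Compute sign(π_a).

+1

Orbit of 32 under x↦2x: [32, 64, 1, 2, 4, 8, 16]… (length divides ord_127(2)).
Decompose π into cycles: lengths [7, 7, 7, 7, 7, 7, 7, 7, 7, 7, 7, 7, 7, 7, 7, 7, 7, 7, 1] (19 cycles, including the fixed point 0).
19 cycles on 127: each ℓ→(−1)^(ℓ−1), product (−1)^108 = +1.
Via Zolotarev, sign(π_{2}) = (2|127) = +1.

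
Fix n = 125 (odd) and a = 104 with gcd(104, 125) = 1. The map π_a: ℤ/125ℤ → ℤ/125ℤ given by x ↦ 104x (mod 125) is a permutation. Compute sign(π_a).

+1

Orbit of 109 under x↦104x: [109, 86, 69, 51, 54, 116, 64]… (length divides ord_125(104)).
Decompose π into cycles: lengths [50, 50, 10, 10, 2, 2, 1] (7 cycles, including the fixed point 0).
125 − 7 = 118 transpositions; sign(π) = (−1)^118 = +1.
Check: (104/125) = +1 by Zolotarev.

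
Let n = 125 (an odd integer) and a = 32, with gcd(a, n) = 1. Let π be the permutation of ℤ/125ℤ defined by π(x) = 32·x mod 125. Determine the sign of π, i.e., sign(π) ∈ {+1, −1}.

-1

Trace 107: π^k(107) = [107, 49, 68, 51, 7, 99, 43] for k=0..6.
The orbit structure of x ↦ 32x mod 125: 12 orbits of sizes [20, 20, 20, 20, 20, 4, 4, 4, 4, 4, 4, 1].
With 12 cycles on 125 points, sign = (−1)^{125−12} = -1.
The Jacobi symbol (32|125) = -1 (Zolotarev) agrees.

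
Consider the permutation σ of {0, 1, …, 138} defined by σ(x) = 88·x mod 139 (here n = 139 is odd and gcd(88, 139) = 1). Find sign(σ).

-1

Start at x=53: 53 → 77 → 104 → 117 → 10 → 46 → 17 → … (one orbit).
Cycle lengths of π_88 on ℤ/139ℤ: [138, 1]; 2 cycles in total.
Σ(ℓ_i−1) = 139−2 = 137; sign = (−1)^137 = -1.
Check: (88/139) = -1 by Zolotarev.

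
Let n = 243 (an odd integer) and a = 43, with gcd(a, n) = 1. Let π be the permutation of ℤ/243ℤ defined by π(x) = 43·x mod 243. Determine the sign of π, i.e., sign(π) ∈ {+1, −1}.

Trace 154: π^k(154) = [154, 61, 193, 37, 133, 130, 1] for k=0..6.
11 cycles of lengths [81, 81, 27, 27, 9, 9, 3, 3, 1, 1, 1].
n − c = 243 − 11 = 232; sign = (−1)^232 = +1.

+1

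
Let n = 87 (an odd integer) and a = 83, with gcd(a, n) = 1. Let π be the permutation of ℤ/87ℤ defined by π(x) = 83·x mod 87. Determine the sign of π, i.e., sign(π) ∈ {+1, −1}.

-1

Start at x=20: 20 → 7 → 59 → 25 → 74 → 52 → 53 → … (one orbit).
Cycle type of π: 14×4 + 7×4 + 2 + 1; total 10 cycles.
n − c = 87 − 10 = 77; sign = (−1)^77 = -1.
The Jacobi symbol (83|87) = -1 (Zolotarev) agrees.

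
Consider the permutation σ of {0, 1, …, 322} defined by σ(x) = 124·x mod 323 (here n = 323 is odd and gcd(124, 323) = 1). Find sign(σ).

Start at x=83: 83 → 279 → 35 → 141 → 42 → 40 → 115 → … (one orbit).
π_124 has 5 disjoint cycles with lengths [144, 144, 18, 16, 1] on {0,…,322}.
With 5 cycles on 323 points, sign = (−1)^{323−5} = +1.
Zolotarev: (124|323) = +1, matching the cycle-count sign.

+1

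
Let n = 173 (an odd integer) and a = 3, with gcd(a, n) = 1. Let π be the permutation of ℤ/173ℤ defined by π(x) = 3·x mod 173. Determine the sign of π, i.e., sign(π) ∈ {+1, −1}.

-1

Trace 144: π^k(144) = [144, 86, 85, 82, 73, 46, 138] for k=0..6.
Cycle type of π: 172 + 1; total 2 cycles.
n − c = 173 − 2 = 171; sign = (−1)^171 = -1.
The Jacobi symbol (3|173) = -1 (Zolotarev) agrees.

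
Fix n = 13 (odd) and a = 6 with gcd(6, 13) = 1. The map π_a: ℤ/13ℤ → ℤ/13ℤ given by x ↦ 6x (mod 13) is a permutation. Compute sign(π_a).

Orbit of 12 under x↦6x: [12, 7, 3, 5, 4, 11, 1]… (length divides ord_13(6)).
Decompose π into cycles: lengths [12, 1] (2 cycles, including the fixed point 0).
n − c = 13 − 2 = 11; sign = (−1)^11 = -1.

-1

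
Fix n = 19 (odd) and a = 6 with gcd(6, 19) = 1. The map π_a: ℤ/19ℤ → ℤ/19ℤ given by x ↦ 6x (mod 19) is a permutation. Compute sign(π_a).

Start at x=17: 17 → 7 → 4 → 5 → 11 → 9 → 16 → … (one orbit).
Cycle lengths of π_6 on ℤ/19ℤ: [9, 9, 1]; 3 cycles in total.
19 − 3 = 16 transpositions; sign(π) = (−1)^16 = +1.

+1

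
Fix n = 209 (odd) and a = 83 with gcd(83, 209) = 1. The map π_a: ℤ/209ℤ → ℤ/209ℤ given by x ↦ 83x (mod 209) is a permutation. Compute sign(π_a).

-1

Start at x=134: 134 → 45 → 182 → 58 → 7 → 163 → 153 → … (one orbit).
The orbit structure of x ↦ 83x mod 209: 14 orbits of sizes [30, 30, 30, 30, 30, 30, 10, 3, 3, 3, 3, 3, 3, 1].
With 14 cycles on 209 points, sign = (−1)^{209−14} = -1.
Zolotarev: (83|209) = -1, matching the cycle-count sign.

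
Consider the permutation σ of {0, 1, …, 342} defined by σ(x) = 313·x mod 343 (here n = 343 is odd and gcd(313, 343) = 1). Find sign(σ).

-1

Orbit of 178 under x↦313x: [178, 148, 19, 116, 293, 128, 276]… (length divides ord_343(313)).
Cycle lengths of π_313 on ℤ/343ℤ: [42, 42, 42, 42, 42, 42, 42, 6, 6, 6, 6, 6, 6, 6, 6, 1]; 16 cycles in total.
16 cycles on 343: each ℓ→(−1)^(ℓ−1), product (−1)^327 = -1.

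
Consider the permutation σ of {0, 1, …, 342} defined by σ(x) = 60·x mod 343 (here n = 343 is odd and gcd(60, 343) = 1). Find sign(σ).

+1

Start at x=261: 261 → 225 → 123 → 177 → 330 → 249 → 191 → … (one orbit).
Decompose π into cycles: lengths [147, 147, 21, 21, 3, 3, 1] (7 cycles, including the fixed point 0).
n − c = 343 − 7 = 336; sign = (−1)^336 = +1.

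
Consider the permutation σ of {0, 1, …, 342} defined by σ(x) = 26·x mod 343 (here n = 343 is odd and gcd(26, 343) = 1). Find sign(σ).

Orbit of 194 under x↦26x: [194, 242, 118, 324, 192, 190, 138]… (length divides ord_343(26)).
Cycle type of π: 294 + 42 + 6 + 1; total 4 cycles.
n − c = 343 − 4 = 339; sign = (−1)^339 = -1.

-1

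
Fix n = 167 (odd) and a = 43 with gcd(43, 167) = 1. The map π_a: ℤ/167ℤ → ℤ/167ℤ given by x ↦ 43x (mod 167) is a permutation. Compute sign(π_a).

-1

Orbit of 68 under x↦43x: [68, 85, 148, 18, 106, 49, 103]… (length divides ord_167(43)).
The orbit structure of x ↦ 43x mod 167: 2 orbits of sizes [166, 1].
n − c = 167 − 2 = 165; sign = (−1)^165 = -1.
The Jacobi symbol (43|167) = -1 (Zolotarev) agrees.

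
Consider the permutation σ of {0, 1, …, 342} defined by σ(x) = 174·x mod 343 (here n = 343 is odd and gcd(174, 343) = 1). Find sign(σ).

-1

Trace 328: π^k(328) = [328, 134, 335, 323, 293, 218, 202] for k=0..6.
10 cycles of lengths [98, 98, 98, 14, 14, 14, 2, 2, 2, 1].
Σ(ℓ_i−1) = 343−10 = 333; sign = (−1)^333 = -1.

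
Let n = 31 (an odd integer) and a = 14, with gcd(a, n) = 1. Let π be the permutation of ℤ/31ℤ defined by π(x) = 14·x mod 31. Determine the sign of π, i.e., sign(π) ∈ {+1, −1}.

Trace 10: π^k(10) = [10, 16, 7, 5, 8, 19, 18] for k=0..6.
The orbit structure of x ↦ 14x mod 31: 3 orbits of sizes [15, 15, 1].
With 3 cycles on 31 points, sign = (−1)^{31−3} = +1.
Zolotarev: (14|31) = +1, matching the cycle-count sign.

+1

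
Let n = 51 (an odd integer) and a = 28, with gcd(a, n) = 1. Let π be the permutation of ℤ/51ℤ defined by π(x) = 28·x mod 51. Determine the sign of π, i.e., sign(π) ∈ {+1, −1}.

Orbit of 4 under x↦28x: [4, 10, 25, 37, 16, 40, 49]… (length divides ord_51(28)).
6 cycles of lengths [16, 16, 16, 1, 1, 1].
6 cycles on 51: each ℓ→(−1)^(ℓ−1), product (−1)^45 = -1.

-1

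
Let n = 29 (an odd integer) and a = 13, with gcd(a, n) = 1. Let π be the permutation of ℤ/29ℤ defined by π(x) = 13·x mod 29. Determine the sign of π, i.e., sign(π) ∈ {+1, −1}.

Orbit of 22 under x↦13x: [22, 25, 6, 20, 28, 16, 5]… (length divides ord_29(13)).
Cycle lengths of π_13 on ℤ/29ℤ: [14, 14, 1]; 3 cycles in total.
29 − 3 = 26 transpositions; sign(π) = (−1)^26 = +1.
Via Zolotarev, sign(π_{13}) = (13|29) = +1.

+1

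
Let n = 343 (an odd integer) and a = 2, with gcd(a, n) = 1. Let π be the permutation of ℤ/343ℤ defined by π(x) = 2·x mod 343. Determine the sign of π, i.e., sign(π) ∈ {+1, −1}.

+1

Trace 289: π^k(289) = [289, 235, 127, 254, 165, 330, 317] for k=0..6.
Cycle lengths of π_2 on ℤ/343ℤ: [147, 147, 21, 21, 3, 3, 1]; 7 cycles in total.
sign(π) = (−1)^{n − #cycles} = (−1)^{343−7} = (−1)^336 = +1.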